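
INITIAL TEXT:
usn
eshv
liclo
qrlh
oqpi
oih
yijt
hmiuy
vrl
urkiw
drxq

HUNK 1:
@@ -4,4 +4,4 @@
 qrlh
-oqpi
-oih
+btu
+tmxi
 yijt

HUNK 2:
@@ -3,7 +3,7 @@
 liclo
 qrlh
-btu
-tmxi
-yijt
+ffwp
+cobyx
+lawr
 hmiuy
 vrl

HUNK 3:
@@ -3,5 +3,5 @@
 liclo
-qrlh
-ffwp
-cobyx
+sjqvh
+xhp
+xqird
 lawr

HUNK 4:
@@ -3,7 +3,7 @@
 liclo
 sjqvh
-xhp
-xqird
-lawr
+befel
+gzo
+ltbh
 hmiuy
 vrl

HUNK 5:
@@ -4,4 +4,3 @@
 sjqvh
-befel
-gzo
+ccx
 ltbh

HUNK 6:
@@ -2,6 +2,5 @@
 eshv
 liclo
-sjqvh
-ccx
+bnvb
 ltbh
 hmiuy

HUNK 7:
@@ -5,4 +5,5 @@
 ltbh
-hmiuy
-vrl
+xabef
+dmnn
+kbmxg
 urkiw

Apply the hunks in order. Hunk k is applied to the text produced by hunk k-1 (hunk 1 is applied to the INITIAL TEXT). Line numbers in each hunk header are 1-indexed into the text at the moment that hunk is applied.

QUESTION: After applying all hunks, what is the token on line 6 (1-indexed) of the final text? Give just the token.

Hunk 1: at line 4 remove [oqpi,oih] add [btu,tmxi] -> 11 lines: usn eshv liclo qrlh btu tmxi yijt hmiuy vrl urkiw drxq
Hunk 2: at line 3 remove [btu,tmxi,yijt] add [ffwp,cobyx,lawr] -> 11 lines: usn eshv liclo qrlh ffwp cobyx lawr hmiuy vrl urkiw drxq
Hunk 3: at line 3 remove [qrlh,ffwp,cobyx] add [sjqvh,xhp,xqird] -> 11 lines: usn eshv liclo sjqvh xhp xqird lawr hmiuy vrl urkiw drxq
Hunk 4: at line 3 remove [xhp,xqird,lawr] add [befel,gzo,ltbh] -> 11 lines: usn eshv liclo sjqvh befel gzo ltbh hmiuy vrl urkiw drxq
Hunk 5: at line 4 remove [befel,gzo] add [ccx] -> 10 lines: usn eshv liclo sjqvh ccx ltbh hmiuy vrl urkiw drxq
Hunk 6: at line 2 remove [sjqvh,ccx] add [bnvb] -> 9 lines: usn eshv liclo bnvb ltbh hmiuy vrl urkiw drxq
Hunk 7: at line 5 remove [hmiuy,vrl] add [xabef,dmnn,kbmxg] -> 10 lines: usn eshv liclo bnvb ltbh xabef dmnn kbmxg urkiw drxq
Final line 6: xabef

Answer: xabef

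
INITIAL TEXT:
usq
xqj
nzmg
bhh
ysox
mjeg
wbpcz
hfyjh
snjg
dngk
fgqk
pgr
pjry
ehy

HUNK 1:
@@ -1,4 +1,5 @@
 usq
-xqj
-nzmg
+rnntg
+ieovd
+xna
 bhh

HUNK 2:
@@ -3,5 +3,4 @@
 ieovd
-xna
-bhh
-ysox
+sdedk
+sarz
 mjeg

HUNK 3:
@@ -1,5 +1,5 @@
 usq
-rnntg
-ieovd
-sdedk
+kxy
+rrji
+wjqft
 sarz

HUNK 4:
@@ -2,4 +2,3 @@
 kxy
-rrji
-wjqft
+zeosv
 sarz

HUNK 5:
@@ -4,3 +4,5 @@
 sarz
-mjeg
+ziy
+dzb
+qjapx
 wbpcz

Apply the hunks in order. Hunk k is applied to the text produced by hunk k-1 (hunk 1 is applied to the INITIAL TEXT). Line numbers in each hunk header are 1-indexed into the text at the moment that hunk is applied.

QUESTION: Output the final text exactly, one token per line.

Hunk 1: at line 1 remove [xqj,nzmg] add [rnntg,ieovd,xna] -> 15 lines: usq rnntg ieovd xna bhh ysox mjeg wbpcz hfyjh snjg dngk fgqk pgr pjry ehy
Hunk 2: at line 3 remove [xna,bhh,ysox] add [sdedk,sarz] -> 14 lines: usq rnntg ieovd sdedk sarz mjeg wbpcz hfyjh snjg dngk fgqk pgr pjry ehy
Hunk 3: at line 1 remove [rnntg,ieovd,sdedk] add [kxy,rrji,wjqft] -> 14 lines: usq kxy rrji wjqft sarz mjeg wbpcz hfyjh snjg dngk fgqk pgr pjry ehy
Hunk 4: at line 2 remove [rrji,wjqft] add [zeosv] -> 13 lines: usq kxy zeosv sarz mjeg wbpcz hfyjh snjg dngk fgqk pgr pjry ehy
Hunk 5: at line 4 remove [mjeg] add [ziy,dzb,qjapx] -> 15 lines: usq kxy zeosv sarz ziy dzb qjapx wbpcz hfyjh snjg dngk fgqk pgr pjry ehy

Answer: usq
kxy
zeosv
sarz
ziy
dzb
qjapx
wbpcz
hfyjh
snjg
dngk
fgqk
pgr
pjry
ehy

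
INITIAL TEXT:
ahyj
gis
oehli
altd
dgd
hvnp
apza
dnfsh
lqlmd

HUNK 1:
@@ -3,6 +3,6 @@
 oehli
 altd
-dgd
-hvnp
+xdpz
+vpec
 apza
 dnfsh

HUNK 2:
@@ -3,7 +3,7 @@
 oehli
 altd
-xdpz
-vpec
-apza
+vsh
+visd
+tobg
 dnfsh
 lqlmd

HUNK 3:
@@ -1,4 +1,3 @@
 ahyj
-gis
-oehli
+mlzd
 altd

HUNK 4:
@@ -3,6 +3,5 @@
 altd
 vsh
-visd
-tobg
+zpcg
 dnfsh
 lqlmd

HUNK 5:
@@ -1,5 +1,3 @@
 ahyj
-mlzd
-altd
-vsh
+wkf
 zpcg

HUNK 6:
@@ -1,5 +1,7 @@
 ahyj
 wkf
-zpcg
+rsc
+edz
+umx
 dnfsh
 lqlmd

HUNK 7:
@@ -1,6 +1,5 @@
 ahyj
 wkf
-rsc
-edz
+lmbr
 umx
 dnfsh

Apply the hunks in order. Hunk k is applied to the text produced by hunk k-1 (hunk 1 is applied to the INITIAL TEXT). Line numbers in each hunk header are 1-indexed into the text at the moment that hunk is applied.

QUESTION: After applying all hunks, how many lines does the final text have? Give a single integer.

Answer: 6

Derivation:
Hunk 1: at line 3 remove [dgd,hvnp] add [xdpz,vpec] -> 9 lines: ahyj gis oehli altd xdpz vpec apza dnfsh lqlmd
Hunk 2: at line 3 remove [xdpz,vpec,apza] add [vsh,visd,tobg] -> 9 lines: ahyj gis oehli altd vsh visd tobg dnfsh lqlmd
Hunk 3: at line 1 remove [gis,oehli] add [mlzd] -> 8 lines: ahyj mlzd altd vsh visd tobg dnfsh lqlmd
Hunk 4: at line 3 remove [visd,tobg] add [zpcg] -> 7 lines: ahyj mlzd altd vsh zpcg dnfsh lqlmd
Hunk 5: at line 1 remove [mlzd,altd,vsh] add [wkf] -> 5 lines: ahyj wkf zpcg dnfsh lqlmd
Hunk 6: at line 1 remove [zpcg] add [rsc,edz,umx] -> 7 lines: ahyj wkf rsc edz umx dnfsh lqlmd
Hunk 7: at line 1 remove [rsc,edz] add [lmbr] -> 6 lines: ahyj wkf lmbr umx dnfsh lqlmd
Final line count: 6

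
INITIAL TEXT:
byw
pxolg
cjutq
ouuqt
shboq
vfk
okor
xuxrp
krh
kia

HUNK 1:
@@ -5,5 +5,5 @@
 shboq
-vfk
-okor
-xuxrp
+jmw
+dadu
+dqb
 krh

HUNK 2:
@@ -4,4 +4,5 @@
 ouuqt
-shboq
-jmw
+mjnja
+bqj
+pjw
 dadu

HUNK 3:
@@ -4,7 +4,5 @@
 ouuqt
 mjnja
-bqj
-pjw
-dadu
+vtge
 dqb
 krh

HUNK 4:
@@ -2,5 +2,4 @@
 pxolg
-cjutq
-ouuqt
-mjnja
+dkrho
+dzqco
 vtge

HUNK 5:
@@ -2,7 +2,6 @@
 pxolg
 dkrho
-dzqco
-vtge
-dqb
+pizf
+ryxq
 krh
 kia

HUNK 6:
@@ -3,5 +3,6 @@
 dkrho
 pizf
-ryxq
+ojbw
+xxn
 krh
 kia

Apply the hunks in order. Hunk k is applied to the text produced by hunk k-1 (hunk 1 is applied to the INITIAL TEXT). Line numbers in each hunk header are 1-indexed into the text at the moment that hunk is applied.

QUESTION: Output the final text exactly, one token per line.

Answer: byw
pxolg
dkrho
pizf
ojbw
xxn
krh
kia

Derivation:
Hunk 1: at line 5 remove [vfk,okor,xuxrp] add [jmw,dadu,dqb] -> 10 lines: byw pxolg cjutq ouuqt shboq jmw dadu dqb krh kia
Hunk 2: at line 4 remove [shboq,jmw] add [mjnja,bqj,pjw] -> 11 lines: byw pxolg cjutq ouuqt mjnja bqj pjw dadu dqb krh kia
Hunk 3: at line 4 remove [bqj,pjw,dadu] add [vtge] -> 9 lines: byw pxolg cjutq ouuqt mjnja vtge dqb krh kia
Hunk 4: at line 2 remove [cjutq,ouuqt,mjnja] add [dkrho,dzqco] -> 8 lines: byw pxolg dkrho dzqco vtge dqb krh kia
Hunk 5: at line 2 remove [dzqco,vtge,dqb] add [pizf,ryxq] -> 7 lines: byw pxolg dkrho pizf ryxq krh kia
Hunk 6: at line 3 remove [ryxq] add [ojbw,xxn] -> 8 lines: byw pxolg dkrho pizf ojbw xxn krh kia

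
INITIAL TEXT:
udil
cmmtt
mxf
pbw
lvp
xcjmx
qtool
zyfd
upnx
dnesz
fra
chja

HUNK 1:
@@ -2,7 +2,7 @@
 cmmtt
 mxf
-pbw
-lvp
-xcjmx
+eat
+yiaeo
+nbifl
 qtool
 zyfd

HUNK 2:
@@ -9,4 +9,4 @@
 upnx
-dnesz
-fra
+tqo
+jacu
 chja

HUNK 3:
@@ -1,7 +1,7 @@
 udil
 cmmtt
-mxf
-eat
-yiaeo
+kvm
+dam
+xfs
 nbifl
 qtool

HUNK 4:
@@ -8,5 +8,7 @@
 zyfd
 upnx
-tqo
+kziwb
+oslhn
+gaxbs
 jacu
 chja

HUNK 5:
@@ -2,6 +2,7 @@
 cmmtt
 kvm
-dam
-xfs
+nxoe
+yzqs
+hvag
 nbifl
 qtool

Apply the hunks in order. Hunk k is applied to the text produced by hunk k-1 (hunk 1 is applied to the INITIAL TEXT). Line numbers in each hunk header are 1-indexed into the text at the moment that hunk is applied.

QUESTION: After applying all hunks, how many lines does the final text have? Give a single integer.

Answer: 15

Derivation:
Hunk 1: at line 2 remove [pbw,lvp,xcjmx] add [eat,yiaeo,nbifl] -> 12 lines: udil cmmtt mxf eat yiaeo nbifl qtool zyfd upnx dnesz fra chja
Hunk 2: at line 9 remove [dnesz,fra] add [tqo,jacu] -> 12 lines: udil cmmtt mxf eat yiaeo nbifl qtool zyfd upnx tqo jacu chja
Hunk 3: at line 1 remove [mxf,eat,yiaeo] add [kvm,dam,xfs] -> 12 lines: udil cmmtt kvm dam xfs nbifl qtool zyfd upnx tqo jacu chja
Hunk 4: at line 8 remove [tqo] add [kziwb,oslhn,gaxbs] -> 14 lines: udil cmmtt kvm dam xfs nbifl qtool zyfd upnx kziwb oslhn gaxbs jacu chja
Hunk 5: at line 2 remove [dam,xfs] add [nxoe,yzqs,hvag] -> 15 lines: udil cmmtt kvm nxoe yzqs hvag nbifl qtool zyfd upnx kziwb oslhn gaxbs jacu chja
Final line count: 15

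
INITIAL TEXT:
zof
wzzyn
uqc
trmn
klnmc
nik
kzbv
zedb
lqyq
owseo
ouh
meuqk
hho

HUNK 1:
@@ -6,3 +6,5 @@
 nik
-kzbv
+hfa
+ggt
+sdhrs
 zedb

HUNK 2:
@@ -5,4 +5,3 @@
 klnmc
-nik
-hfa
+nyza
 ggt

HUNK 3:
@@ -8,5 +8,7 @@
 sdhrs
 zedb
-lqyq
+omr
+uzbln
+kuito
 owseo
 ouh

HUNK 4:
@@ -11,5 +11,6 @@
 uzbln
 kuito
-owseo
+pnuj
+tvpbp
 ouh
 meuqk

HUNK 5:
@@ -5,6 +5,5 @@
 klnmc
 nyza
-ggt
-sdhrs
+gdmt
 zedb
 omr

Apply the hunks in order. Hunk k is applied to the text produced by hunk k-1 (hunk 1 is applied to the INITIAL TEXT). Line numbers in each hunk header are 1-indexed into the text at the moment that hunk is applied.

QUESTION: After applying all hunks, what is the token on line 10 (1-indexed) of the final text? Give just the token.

Answer: uzbln

Derivation:
Hunk 1: at line 6 remove [kzbv] add [hfa,ggt,sdhrs] -> 15 lines: zof wzzyn uqc trmn klnmc nik hfa ggt sdhrs zedb lqyq owseo ouh meuqk hho
Hunk 2: at line 5 remove [nik,hfa] add [nyza] -> 14 lines: zof wzzyn uqc trmn klnmc nyza ggt sdhrs zedb lqyq owseo ouh meuqk hho
Hunk 3: at line 8 remove [lqyq] add [omr,uzbln,kuito] -> 16 lines: zof wzzyn uqc trmn klnmc nyza ggt sdhrs zedb omr uzbln kuito owseo ouh meuqk hho
Hunk 4: at line 11 remove [owseo] add [pnuj,tvpbp] -> 17 lines: zof wzzyn uqc trmn klnmc nyza ggt sdhrs zedb omr uzbln kuito pnuj tvpbp ouh meuqk hho
Hunk 5: at line 5 remove [ggt,sdhrs] add [gdmt] -> 16 lines: zof wzzyn uqc trmn klnmc nyza gdmt zedb omr uzbln kuito pnuj tvpbp ouh meuqk hho
Final line 10: uzbln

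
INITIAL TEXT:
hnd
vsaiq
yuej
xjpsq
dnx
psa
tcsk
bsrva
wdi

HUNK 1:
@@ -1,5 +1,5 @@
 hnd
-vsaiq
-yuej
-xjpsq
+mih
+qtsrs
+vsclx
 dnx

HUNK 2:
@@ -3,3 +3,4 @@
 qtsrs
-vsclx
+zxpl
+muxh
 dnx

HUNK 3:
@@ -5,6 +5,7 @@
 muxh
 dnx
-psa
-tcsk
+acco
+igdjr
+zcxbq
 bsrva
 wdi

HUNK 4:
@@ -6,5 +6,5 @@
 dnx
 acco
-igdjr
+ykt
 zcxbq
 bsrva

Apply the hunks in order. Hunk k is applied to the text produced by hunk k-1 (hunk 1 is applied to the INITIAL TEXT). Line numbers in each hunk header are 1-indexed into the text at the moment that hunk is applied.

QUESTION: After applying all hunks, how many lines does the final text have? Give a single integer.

Answer: 11

Derivation:
Hunk 1: at line 1 remove [vsaiq,yuej,xjpsq] add [mih,qtsrs,vsclx] -> 9 lines: hnd mih qtsrs vsclx dnx psa tcsk bsrva wdi
Hunk 2: at line 3 remove [vsclx] add [zxpl,muxh] -> 10 lines: hnd mih qtsrs zxpl muxh dnx psa tcsk bsrva wdi
Hunk 3: at line 5 remove [psa,tcsk] add [acco,igdjr,zcxbq] -> 11 lines: hnd mih qtsrs zxpl muxh dnx acco igdjr zcxbq bsrva wdi
Hunk 4: at line 6 remove [igdjr] add [ykt] -> 11 lines: hnd mih qtsrs zxpl muxh dnx acco ykt zcxbq bsrva wdi
Final line count: 11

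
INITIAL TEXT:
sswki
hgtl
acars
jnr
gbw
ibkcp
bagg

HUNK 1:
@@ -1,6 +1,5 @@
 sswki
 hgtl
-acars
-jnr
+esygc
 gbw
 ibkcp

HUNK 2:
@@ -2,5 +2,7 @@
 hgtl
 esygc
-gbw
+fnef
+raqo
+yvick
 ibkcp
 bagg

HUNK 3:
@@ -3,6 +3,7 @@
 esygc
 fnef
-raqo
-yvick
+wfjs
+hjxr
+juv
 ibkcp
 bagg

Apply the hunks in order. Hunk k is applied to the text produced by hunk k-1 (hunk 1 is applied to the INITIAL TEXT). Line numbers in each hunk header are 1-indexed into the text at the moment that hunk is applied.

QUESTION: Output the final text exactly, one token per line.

Hunk 1: at line 1 remove [acars,jnr] add [esygc] -> 6 lines: sswki hgtl esygc gbw ibkcp bagg
Hunk 2: at line 2 remove [gbw] add [fnef,raqo,yvick] -> 8 lines: sswki hgtl esygc fnef raqo yvick ibkcp bagg
Hunk 3: at line 3 remove [raqo,yvick] add [wfjs,hjxr,juv] -> 9 lines: sswki hgtl esygc fnef wfjs hjxr juv ibkcp bagg

Answer: sswki
hgtl
esygc
fnef
wfjs
hjxr
juv
ibkcp
bagg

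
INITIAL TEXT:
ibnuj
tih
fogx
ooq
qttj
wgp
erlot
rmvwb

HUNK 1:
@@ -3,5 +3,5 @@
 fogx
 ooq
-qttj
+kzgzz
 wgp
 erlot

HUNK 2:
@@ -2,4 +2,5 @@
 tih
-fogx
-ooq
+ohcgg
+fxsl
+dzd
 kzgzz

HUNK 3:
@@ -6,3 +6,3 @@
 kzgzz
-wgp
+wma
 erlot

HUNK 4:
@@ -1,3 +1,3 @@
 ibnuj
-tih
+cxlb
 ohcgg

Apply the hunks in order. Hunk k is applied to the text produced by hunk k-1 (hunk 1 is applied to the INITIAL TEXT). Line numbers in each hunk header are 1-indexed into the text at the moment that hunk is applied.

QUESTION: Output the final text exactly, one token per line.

Hunk 1: at line 3 remove [qttj] add [kzgzz] -> 8 lines: ibnuj tih fogx ooq kzgzz wgp erlot rmvwb
Hunk 2: at line 2 remove [fogx,ooq] add [ohcgg,fxsl,dzd] -> 9 lines: ibnuj tih ohcgg fxsl dzd kzgzz wgp erlot rmvwb
Hunk 3: at line 6 remove [wgp] add [wma] -> 9 lines: ibnuj tih ohcgg fxsl dzd kzgzz wma erlot rmvwb
Hunk 4: at line 1 remove [tih] add [cxlb] -> 9 lines: ibnuj cxlb ohcgg fxsl dzd kzgzz wma erlot rmvwb

Answer: ibnuj
cxlb
ohcgg
fxsl
dzd
kzgzz
wma
erlot
rmvwb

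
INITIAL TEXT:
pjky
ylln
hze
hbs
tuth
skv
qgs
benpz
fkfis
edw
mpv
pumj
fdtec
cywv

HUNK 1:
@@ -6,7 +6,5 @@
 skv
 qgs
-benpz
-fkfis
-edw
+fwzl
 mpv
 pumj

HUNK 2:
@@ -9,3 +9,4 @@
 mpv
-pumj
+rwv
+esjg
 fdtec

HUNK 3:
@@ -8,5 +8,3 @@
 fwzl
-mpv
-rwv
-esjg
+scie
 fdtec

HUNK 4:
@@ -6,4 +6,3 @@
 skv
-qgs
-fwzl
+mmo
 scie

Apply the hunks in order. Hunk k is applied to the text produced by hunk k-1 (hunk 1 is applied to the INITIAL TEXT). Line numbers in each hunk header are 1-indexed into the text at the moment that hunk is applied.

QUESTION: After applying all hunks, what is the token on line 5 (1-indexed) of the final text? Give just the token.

Hunk 1: at line 6 remove [benpz,fkfis,edw] add [fwzl] -> 12 lines: pjky ylln hze hbs tuth skv qgs fwzl mpv pumj fdtec cywv
Hunk 2: at line 9 remove [pumj] add [rwv,esjg] -> 13 lines: pjky ylln hze hbs tuth skv qgs fwzl mpv rwv esjg fdtec cywv
Hunk 3: at line 8 remove [mpv,rwv,esjg] add [scie] -> 11 lines: pjky ylln hze hbs tuth skv qgs fwzl scie fdtec cywv
Hunk 4: at line 6 remove [qgs,fwzl] add [mmo] -> 10 lines: pjky ylln hze hbs tuth skv mmo scie fdtec cywv
Final line 5: tuth

Answer: tuth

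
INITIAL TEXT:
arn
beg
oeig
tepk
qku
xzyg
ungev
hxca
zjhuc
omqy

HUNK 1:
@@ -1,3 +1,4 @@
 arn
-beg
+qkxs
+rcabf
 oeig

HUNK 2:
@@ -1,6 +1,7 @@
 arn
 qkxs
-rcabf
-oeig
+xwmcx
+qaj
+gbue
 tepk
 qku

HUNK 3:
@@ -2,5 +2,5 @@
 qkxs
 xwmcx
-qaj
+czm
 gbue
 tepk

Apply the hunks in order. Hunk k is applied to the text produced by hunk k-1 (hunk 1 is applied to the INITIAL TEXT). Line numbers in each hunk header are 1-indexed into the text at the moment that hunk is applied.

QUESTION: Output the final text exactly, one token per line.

Hunk 1: at line 1 remove [beg] add [qkxs,rcabf] -> 11 lines: arn qkxs rcabf oeig tepk qku xzyg ungev hxca zjhuc omqy
Hunk 2: at line 1 remove [rcabf,oeig] add [xwmcx,qaj,gbue] -> 12 lines: arn qkxs xwmcx qaj gbue tepk qku xzyg ungev hxca zjhuc omqy
Hunk 3: at line 2 remove [qaj] add [czm] -> 12 lines: arn qkxs xwmcx czm gbue tepk qku xzyg ungev hxca zjhuc omqy

Answer: arn
qkxs
xwmcx
czm
gbue
tepk
qku
xzyg
ungev
hxca
zjhuc
omqy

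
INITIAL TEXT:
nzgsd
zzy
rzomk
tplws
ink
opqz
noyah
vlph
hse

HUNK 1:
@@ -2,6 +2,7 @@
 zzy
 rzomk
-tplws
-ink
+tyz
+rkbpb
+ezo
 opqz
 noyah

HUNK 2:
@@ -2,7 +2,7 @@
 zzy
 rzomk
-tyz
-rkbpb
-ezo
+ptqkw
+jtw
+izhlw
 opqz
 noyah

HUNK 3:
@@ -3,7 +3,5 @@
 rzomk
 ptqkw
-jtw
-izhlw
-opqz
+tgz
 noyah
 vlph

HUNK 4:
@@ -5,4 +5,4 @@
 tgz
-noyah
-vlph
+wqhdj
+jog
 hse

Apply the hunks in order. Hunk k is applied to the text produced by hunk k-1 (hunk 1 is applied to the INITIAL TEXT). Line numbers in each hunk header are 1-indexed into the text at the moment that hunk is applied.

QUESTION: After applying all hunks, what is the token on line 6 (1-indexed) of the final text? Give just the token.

Answer: wqhdj

Derivation:
Hunk 1: at line 2 remove [tplws,ink] add [tyz,rkbpb,ezo] -> 10 lines: nzgsd zzy rzomk tyz rkbpb ezo opqz noyah vlph hse
Hunk 2: at line 2 remove [tyz,rkbpb,ezo] add [ptqkw,jtw,izhlw] -> 10 lines: nzgsd zzy rzomk ptqkw jtw izhlw opqz noyah vlph hse
Hunk 3: at line 3 remove [jtw,izhlw,opqz] add [tgz] -> 8 lines: nzgsd zzy rzomk ptqkw tgz noyah vlph hse
Hunk 4: at line 5 remove [noyah,vlph] add [wqhdj,jog] -> 8 lines: nzgsd zzy rzomk ptqkw tgz wqhdj jog hse
Final line 6: wqhdj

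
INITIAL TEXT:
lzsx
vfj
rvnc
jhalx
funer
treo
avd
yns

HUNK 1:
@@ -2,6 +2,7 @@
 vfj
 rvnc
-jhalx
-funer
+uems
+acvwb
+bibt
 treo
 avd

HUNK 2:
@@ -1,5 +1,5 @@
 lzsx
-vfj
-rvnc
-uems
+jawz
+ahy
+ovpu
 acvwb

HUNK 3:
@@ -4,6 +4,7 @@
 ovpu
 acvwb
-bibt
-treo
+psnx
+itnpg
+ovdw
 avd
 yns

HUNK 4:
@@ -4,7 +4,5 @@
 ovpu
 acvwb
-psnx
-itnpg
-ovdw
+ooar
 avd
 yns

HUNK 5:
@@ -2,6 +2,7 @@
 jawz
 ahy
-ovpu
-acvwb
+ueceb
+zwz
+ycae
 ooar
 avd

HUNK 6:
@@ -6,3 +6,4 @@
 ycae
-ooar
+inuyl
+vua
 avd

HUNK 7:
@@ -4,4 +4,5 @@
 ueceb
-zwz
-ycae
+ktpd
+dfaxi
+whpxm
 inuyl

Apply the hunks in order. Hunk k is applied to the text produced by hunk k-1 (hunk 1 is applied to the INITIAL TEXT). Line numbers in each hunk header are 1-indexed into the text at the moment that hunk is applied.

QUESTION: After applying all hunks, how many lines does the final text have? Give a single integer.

Hunk 1: at line 2 remove [jhalx,funer] add [uems,acvwb,bibt] -> 9 lines: lzsx vfj rvnc uems acvwb bibt treo avd yns
Hunk 2: at line 1 remove [vfj,rvnc,uems] add [jawz,ahy,ovpu] -> 9 lines: lzsx jawz ahy ovpu acvwb bibt treo avd yns
Hunk 3: at line 4 remove [bibt,treo] add [psnx,itnpg,ovdw] -> 10 lines: lzsx jawz ahy ovpu acvwb psnx itnpg ovdw avd yns
Hunk 4: at line 4 remove [psnx,itnpg,ovdw] add [ooar] -> 8 lines: lzsx jawz ahy ovpu acvwb ooar avd yns
Hunk 5: at line 2 remove [ovpu,acvwb] add [ueceb,zwz,ycae] -> 9 lines: lzsx jawz ahy ueceb zwz ycae ooar avd yns
Hunk 6: at line 6 remove [ooar] add [inuyl,vua] -> 10 lines: lzsx jawz ahy ueceb zwz ycae inuyl vua avd yns
Hunk 7: at line 4 remove [zwz,ycae] add [ktpd,dfaxi,whpxm] -> 11 lines: lzsx jawz ahy ueceb ktpd dfaxi whpxm inuyl vua avd yns
Final line count: 11

Answer: 11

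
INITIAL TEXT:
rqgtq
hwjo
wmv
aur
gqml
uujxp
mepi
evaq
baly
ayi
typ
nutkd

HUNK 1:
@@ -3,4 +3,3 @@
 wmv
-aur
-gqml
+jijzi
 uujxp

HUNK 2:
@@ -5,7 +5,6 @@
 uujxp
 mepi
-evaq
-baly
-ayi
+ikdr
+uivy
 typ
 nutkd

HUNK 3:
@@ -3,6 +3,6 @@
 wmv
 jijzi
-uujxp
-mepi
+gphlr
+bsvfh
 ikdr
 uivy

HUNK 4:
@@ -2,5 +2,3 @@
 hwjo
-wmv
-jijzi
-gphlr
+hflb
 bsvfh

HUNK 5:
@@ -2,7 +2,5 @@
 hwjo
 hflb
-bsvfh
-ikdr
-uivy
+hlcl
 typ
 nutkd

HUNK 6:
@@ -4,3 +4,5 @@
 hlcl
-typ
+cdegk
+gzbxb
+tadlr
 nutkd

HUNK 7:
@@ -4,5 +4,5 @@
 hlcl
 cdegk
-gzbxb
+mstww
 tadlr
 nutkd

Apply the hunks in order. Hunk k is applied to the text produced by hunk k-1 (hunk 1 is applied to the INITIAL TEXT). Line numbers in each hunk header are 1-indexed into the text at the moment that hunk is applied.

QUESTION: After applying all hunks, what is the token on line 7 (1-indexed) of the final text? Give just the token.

Hunk 1: at line 3 remove [aur,gqml] add [jijzi] -> 11 lines: rqgtq hwjo wmv jijzi uujxp mepi evaq baly ayi typ nutkd
Hunk 2: at line 5 remove [evaq,baly,ayi] add [ikdr,uivy] -> 10 lines: rqgtq hwjo wmv jijzi uujxp mepi ikdr uivy typ nutkd
Hunk 3: at line 3 remove [uujxp,mepi] add [gphlr,bsvfh] -> 10 lines: rqgtq hwjo wmv jijzi gphlr bsvfh ikdr uivy typ nutkd
Hunk 4: at line 2 remove [wmv,jijzi,gphlr] add [hflb] -> 8 lines: rqgtq hwjo hflb bsvfh ikdr uivy typ nutkd
Hunk 5: at line 2 remove [bsvfh,ikdr,uivy] add [hlcl] -> 6 lines: rqgtq hwjo hflb hlcl typ nutkd
Hunk 6: at line 4 remove [typ] add [cdegk,gzbxb,tadlr] -> 8 lines: rqgtq hwjo hflb hlcl cdegk gzbxb tadlr nutkd
Hunk 7: at line 4 remove [gzbxb] add [mstww] -> 8 lines: rqgtq hwjo hflb hlcl cdegk mstww tadlr nutkd
Final line 7: tadlr

Answer: tadlr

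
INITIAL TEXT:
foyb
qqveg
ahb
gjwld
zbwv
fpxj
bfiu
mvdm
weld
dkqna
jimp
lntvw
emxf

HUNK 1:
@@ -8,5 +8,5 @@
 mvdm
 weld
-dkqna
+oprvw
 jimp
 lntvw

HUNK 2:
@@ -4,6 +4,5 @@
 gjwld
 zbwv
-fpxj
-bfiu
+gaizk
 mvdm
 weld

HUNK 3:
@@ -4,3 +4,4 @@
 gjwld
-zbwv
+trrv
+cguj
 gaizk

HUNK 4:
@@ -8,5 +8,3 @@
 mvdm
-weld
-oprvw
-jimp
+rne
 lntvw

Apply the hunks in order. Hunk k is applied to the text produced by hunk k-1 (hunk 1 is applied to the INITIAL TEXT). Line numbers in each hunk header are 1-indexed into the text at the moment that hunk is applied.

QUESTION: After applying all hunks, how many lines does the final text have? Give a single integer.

Hunk 1: at line 8 remove [dkqna] add [oprvw] -> 13 lines: foyb qqveg ahb gjwld zbwv fpxj bfiu mvdm weld oprvw jimp lntvw emxf
Hunk 2: at line 4 remove [fpxj,bfiu] add [gaizk] -> 12 lines: foyb qqveg ahb gjwld zbwv gaizk mvdm weld oprvw jimp lntvw emxf
Hunk 3: at line 4 remove [zbwv] add [trrv,cguj] -> 13 lines: foyb qqveg ahb gjwld trrv cguj gaizk mvdm weld oprvw jimp lntvw emxf
Hunk 4: at line 8 remove [weld,oprvw,jimp] add [rne] -> 11 lines: foyb qqveg ahb gjwld trrv cguj gaizk mvdm rne lntvw emxf
Final line count: 11

Answer: 11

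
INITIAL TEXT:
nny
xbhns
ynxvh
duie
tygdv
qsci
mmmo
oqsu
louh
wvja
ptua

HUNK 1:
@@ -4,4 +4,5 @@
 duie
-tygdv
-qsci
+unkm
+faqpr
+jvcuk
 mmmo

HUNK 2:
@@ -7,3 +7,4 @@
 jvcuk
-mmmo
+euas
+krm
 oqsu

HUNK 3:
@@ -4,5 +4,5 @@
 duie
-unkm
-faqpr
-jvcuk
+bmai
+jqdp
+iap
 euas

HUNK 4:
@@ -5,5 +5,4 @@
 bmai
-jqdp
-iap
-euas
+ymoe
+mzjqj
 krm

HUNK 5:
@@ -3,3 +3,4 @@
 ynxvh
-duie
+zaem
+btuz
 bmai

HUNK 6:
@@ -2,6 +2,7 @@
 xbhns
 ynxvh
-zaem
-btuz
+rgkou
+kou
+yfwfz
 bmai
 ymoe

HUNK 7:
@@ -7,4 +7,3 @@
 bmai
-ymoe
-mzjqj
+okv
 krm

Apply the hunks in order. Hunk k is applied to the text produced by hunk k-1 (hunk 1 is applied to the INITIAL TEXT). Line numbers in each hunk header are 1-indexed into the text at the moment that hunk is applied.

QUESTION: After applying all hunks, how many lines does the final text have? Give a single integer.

Hunk 1: at line 4 remove [tygdv,qsci] add [unkm,faqpr,jvcuk] -> 12 lines: nny xbhns ynxvh duie unkm faqpr jvcuk mmmo oqsu louh wvja ptua
Hunk 2: at line 7 remove [mmmo] add [euas,krm] -> 13 lines: nny xbhns ynxvh duie unkm faqpr jvcuk euas krm oqsu louh wvja ptua
Hunk 3: at line 4 remove [unkm,faqpr,jvcuk] add [bmai,jqdp,iap] -> 13 lines: nny xbhns ynxvh duie bmai jqdp iap euas krm oqsu louh wvja ptua
Hunk 4: at line 5 remove [jqdp,iap,euas] add [ymoe,mzjqj] -> 12 lines: nny xbhns ynxvh duie bmai ymoe mzjqj krm oqsu louh wvja ptua
Hunk 5: at line 3 remove [duie] add [zaem,btuz] -> 13 lines: nny xbhns ynxvh zaem btuz bmai ymoe mzjqj krm oqsu louh wvja ptua
Hunk 6: at line 2 remove [zaem,btuz] add [rgkou,kou,yfwfz] -> 14 lines: nny xbhns ynxvh rgkou kou yfwfz bmai ymoe mzjqj krm oqsu louh wvja ptua
Hunk 7: at line 7 remove [ymoe,mzjqj] add [okv] -> 13 lines: nny xbhns ynxvh rgkou kou yfwfz bmai okv krm oqsu louh wvja ptua
Final line count: 13

Answer: 13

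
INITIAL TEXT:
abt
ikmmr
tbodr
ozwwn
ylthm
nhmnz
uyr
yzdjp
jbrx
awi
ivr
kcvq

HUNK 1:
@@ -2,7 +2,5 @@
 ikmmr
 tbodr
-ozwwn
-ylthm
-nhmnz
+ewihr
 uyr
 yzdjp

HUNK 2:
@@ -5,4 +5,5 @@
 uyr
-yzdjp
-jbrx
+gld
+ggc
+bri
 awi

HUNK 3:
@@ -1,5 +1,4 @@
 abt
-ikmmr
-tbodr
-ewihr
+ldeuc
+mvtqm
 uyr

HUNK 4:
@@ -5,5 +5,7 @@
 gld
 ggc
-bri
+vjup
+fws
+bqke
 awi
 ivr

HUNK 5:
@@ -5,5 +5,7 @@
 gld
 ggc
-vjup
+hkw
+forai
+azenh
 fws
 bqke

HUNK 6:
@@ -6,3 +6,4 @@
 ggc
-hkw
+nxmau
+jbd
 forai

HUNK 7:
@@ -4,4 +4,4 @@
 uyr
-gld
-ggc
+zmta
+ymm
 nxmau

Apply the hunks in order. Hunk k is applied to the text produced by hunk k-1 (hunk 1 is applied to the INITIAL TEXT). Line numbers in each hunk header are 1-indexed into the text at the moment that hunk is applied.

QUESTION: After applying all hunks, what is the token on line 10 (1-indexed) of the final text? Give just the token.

Answer: azenh

Derivation:
Hunk 1: at line 2 remove [ozwwn,ylthm,nhmnz] add [ewihr] -> 10 lines: abt ikmmr tbodr ewihr uyr yzdjp jbrx awi ivr kcvq
Hunk 2: at line 5 remove [yzdjp,jbrx] add [gld,ggc,bri] -> 11 lines: abt ikmmr tbodr ewihr uyr gld ggc bri awi ivr kcvq
Hunk 3: at line 1 remove [ikmmr,tbodr,ewihr] add [ldeuc,mvtqm] -> 10 lines: abt ldeuc mvtqm uyr gld ggc bri awi ivr kcvq
Hunk 4: at line 5 remove [bri] add [vjup,fws,bqke] -> 12 lines: abt ldeuc mvtqm uyr gld ggc vjup fws bqke awi ivr kcvq
Hunk 5: at line 5 remove [vjup] add [hkw,forai,azenh] -> 14 lines: abt ldeuc mvtqm uyr gld ggc hkw forai azenh fws bqke awi ivr kcvq
Hunk 6: at line 6 remove [hkw] add [nxmau,jbd] -> 15 lines: abt ldeuc mvtqm uyr gld ggc nxmau jbd forai azenh fws bqke awi ivr kcvq
Hunk 7: at line 4 remove [gld,ggc] add [zmta,ymm] -> 15 lines: abt ldeuc mvtqm uyr zmta ymm nxmau jbd forai azenh fws bqke awi ivr kcvq
Final line 10: azenh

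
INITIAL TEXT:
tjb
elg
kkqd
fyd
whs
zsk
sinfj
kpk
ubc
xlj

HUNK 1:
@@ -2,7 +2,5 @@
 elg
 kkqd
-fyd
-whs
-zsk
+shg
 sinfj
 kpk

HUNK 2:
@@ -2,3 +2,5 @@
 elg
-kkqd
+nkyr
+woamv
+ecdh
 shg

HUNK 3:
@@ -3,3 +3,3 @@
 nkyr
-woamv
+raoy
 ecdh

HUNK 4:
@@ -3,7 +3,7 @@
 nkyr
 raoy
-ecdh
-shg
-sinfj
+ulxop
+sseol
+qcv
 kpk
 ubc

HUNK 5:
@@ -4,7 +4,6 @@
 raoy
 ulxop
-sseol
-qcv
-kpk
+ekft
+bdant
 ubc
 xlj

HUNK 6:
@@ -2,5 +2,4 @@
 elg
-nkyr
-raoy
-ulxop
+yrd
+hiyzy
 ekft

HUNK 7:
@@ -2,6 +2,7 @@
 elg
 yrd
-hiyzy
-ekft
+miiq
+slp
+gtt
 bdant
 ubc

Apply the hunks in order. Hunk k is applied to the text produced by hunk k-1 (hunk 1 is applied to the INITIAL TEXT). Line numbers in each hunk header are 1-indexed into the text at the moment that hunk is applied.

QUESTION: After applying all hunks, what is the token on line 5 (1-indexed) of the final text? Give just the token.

Hunk 1: at line 2 remove [fyd,whs,zsk] add [shg] -> 8 lines: tjb elg kkqd shg sinfj kpk ubc xlj
Hunk 2: at line 2 remove [kkqd] add [nkyr,woamv,ecdh] -> 10 lines: tjb elg nkyr woamv ecdh shg sinfj kpk ubc xlj
Hunk 3: at line 3 remove [woamv] add [raoy] -> 10 lines: tjb elg nkyr raoy ecdh shg sinfj kpk ubc xlj
Hunk 4: at line 3 remove [ecdh,shg,sinfj] add [ulxop,sseol,qcv] -> 10 lines: tjb elg nkyr raoy ulxop sseol qcv kpk ubc xlj
Hunk 5: at line 4 remove [sseol,qcv,kpk] add [ekft,bdant] -> 9 lines: tjb elg nkyr raoy ulxop ekft bdant ubc xlj
Hunk 6: at line 2 remove [nkyr,raoy,ulxop] add [yrd,hiyzy] -> 8 lines: tjb elg yrd hiyzy ekft bdant ubc xlj
Hunk 7: at line 2 remove [hiyzy,ekft] add [miiq,slp,gtt] -> 9 lines: tjb elg yrd miiq slp gtt bdant ubc xlj
Final line 5: slp

Answer: slp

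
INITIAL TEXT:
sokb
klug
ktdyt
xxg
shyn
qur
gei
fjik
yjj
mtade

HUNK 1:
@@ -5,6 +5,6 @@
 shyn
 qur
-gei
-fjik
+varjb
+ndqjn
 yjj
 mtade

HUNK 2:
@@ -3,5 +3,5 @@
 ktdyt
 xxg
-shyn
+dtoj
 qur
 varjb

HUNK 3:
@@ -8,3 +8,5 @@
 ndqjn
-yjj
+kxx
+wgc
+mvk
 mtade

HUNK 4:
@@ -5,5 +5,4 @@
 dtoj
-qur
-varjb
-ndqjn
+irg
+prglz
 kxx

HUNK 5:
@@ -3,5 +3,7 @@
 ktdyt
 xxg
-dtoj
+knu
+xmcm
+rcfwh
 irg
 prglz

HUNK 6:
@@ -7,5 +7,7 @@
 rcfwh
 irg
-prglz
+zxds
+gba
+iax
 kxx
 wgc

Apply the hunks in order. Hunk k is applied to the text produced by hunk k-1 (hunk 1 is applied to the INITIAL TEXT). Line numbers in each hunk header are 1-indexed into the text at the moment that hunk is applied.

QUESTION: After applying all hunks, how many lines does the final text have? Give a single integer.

Hunk 1: at line 5 remove [gei,fjik] add [varjb,ndqjn] -> 10 lines: sokb klug ktdyt xxg shyn qur varjb ndqjn yjj mtade
Hunk 2: at line 3 remove [shyn] add [dtoj] -> 10 lines: sokb klug ktdyt xxg dtoj qur varjb ndqjn yjj mtade
Hunk 3: at line 8 remove [yjj] add [kxx,wgc,mvk] -> 12 lines: sokb klug ktdyt xxg dtoj qur varjb ndqjn kxx wgc mvk mtade
Hunk 4: at line 5 remove [qur,varjb,ndqjn] add [irg,prglz] -> 11 lines: sokb klug ktdyt xxg dtoj irg prglz kxx wgc mvk mtade
Hunk 5: at line 3 remove [dtoj] add [knu,xmcm,rcfwh] -> 13 lines: sokb klug ktdyt xxg knu xmcm rcfwh irg prglz kxx wgc mvk mtade
Hunk 6: at line 7 remove [prglz] add [zxds,gba,iax] -> 15 lines: sokb klug ktdyt xxg knu xmcm rcfwh irg zxds gba iax kxx wgc mvk mtade
Final line count: 15

Answer: 15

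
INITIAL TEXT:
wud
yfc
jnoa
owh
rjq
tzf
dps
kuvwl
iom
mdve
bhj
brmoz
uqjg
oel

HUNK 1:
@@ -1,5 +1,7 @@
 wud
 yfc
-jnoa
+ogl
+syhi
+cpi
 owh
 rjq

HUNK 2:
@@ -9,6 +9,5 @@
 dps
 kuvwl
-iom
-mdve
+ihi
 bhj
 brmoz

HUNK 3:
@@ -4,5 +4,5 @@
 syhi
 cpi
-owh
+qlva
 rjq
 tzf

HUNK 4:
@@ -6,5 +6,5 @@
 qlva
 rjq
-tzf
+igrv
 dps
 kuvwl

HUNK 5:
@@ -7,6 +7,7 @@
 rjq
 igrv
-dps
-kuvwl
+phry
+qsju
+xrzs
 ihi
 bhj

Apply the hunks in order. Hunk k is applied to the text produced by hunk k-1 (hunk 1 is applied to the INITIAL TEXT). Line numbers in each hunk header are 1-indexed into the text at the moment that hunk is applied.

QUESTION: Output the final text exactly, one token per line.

Hunk 1: at line 1 remove [jnoa] add [ogl,syhi,cpi] -> 16 lines: wud yfc ogl syhi cpi owh rjq tzf dps kuvwl iom mdve bhj brmoz uqjg oel
Hunk 2: at line 9 remove [iom,mdve] add [ihi] -> 15 lines: wud yfc ogl syhi cpi owh rjq tzf dps kuvwl ihi bhj brmoz uqjg oel
Hunk 3: at line 4 remove [owh] add [qlva] -> 15 lines: wud yfc ogl syhi cpi qlva rjq tzf dps kuvwl ihi bhj brmoz uqjg oel
Hunk 4: at line 6 remove [tzf] add [igrv] -> 15 lines: wud yfc ogl syhi cpi qlva rjq igrv dps kuvwl ihi bhj brmoz uqjg oel
Hunk 5: at line 7 remove [dps,kuvwl] add [phry,qsju,xrzs] -> 16 lines: wud yfc ogl syhi cpi qlva rjq igrv phry qsju xrzs ihi bhj brmoz uqjg oel

Answer: wud
yfc
ogl
syhi
cpi
qlva
rjq
igrv
phry
qsju
xrzs
ihi
bhj
brmoz
uqjg
oel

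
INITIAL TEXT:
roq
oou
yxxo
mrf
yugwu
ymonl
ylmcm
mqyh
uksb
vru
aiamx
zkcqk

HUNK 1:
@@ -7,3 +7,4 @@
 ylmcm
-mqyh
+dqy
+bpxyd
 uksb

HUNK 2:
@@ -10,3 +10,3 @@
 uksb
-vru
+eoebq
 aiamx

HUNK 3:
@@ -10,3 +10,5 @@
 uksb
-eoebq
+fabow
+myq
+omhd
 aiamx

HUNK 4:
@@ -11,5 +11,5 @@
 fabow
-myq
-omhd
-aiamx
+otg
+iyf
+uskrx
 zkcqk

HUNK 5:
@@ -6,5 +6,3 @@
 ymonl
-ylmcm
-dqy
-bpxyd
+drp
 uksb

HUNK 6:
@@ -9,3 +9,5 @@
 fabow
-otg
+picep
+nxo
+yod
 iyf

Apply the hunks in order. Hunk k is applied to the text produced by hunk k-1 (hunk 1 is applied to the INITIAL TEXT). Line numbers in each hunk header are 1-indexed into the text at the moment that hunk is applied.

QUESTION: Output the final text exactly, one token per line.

Answer: roq
oou
yxxo
mrf
yugwu
ymonl
drp
uksb
fabow
picep
nxo
yod
iyf
uskrx
zkcqk

Derivation:
Hunk 1: at line 7 remove [mqyh] add [dqy,bpxyd] -> 13 lines: roq oou yxxo mrf yugwu ymonl ylmcm dqy bpxyd uksb vru aiamx zkcqk
Hunk 2: at line 10 remove [vru] add [eoebq] -> 13 lines: roq oou yxxo mrf yugwu ymonl ylmcm dqy bpxyd uksb eoebq aiamx zkcqk
Hunk 3: at line 10 remove [eoebq] add [fabow,myq,omhd] -> 15 lines: roq oou yxxo mrf yugwu ymonl ylmcm dqy bpxyd uksb fabow myq omhd aiamx zkcqk
Hunk 4: at line 11 remove [myq,omhd,aiamx] add [otg,iyf,uskrx] -> 15 lines: roq oou yxxo mrf yugwu ymonl ylmcm dqy bpxyd uksb fabow otg iyf uskrx zkcqk
Hunk 5: at line 6 remove [ylmcm,dqy,bpxyd] add [drp] -> 13 lines: roq oou yxxo mrf yugwu ymonl drp uksb fabow otg iyf uskrx zkcqk
Hunk 6: at line 9 remove [otg] add [picep,nxo,yod] -> 15 lines: roq oou yxxo mrf yugwu ymonl drp uksb fabow picep nxo yod iyf uskrx zkcqk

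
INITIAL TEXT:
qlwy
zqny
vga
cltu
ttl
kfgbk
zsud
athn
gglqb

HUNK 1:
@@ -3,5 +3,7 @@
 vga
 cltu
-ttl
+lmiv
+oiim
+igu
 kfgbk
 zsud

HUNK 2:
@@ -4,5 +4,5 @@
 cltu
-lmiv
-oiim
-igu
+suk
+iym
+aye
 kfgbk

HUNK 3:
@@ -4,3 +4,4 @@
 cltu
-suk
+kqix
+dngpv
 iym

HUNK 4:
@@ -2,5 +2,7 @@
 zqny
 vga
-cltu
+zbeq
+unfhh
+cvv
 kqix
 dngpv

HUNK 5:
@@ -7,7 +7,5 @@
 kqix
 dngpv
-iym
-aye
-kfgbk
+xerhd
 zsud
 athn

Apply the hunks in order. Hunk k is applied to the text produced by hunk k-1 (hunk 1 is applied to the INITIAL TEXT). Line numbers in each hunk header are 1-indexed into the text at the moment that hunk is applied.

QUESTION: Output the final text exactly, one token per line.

Hunk 1: at line 3 remove [ttl] add [lmiv,oiim,igu] -> 11 lines: qlwy zqny vga cltu lmiv oiim igu kfgbk zsud athn gglqb
Hunk 2: at line 4 remove [lmiv,oiim,igu] add [suk,iym,aye] -> 11 lines: qlwy zqny vga cltu suk iym aye kfgbk zsud athn gglqb
Hunk 3: at line 4 remove [suk] add [kqix,dngpv] -> 12 lines: qlwy zqny vga cltu kqix dngpv iym aye kfgbk zsud athn gglqb
Hunk 4: at line 2 remove [cltu] add [zbeq,unfhh,cvv] -> 14 lines: qlwy zqny vga zbeq unfhh cvv kqix dngpv iym aye kfgbk zsud athn gglqb
Hunk 5: at line 7 remove [iym,aye,kfgbk] add [xerhd] -> 12 lines: qlwy zqny vga zbeq unfhh cvv kqix dngpv xerhd zsud athn gglqb

Answer: qlwy
zqny
vga
zbeq
unfhh
cvv
kqix
dngpv
xerhd
zsud
athn
gglqb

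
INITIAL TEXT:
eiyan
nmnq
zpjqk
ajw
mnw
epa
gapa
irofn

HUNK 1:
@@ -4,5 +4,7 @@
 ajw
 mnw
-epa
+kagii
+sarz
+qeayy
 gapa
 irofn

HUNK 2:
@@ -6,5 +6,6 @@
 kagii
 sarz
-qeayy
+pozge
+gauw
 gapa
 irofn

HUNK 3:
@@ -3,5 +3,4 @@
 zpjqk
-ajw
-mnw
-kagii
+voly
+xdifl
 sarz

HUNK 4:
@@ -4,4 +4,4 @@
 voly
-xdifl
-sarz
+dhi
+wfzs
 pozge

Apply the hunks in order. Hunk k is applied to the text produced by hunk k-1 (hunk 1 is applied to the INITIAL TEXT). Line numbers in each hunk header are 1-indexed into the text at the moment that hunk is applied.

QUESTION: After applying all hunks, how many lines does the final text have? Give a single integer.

Answer: 10

Derivation:
Hunk 1: at line 4 remove [epa] add [kagii,sarz,qeayy] -> 10 lines: eiyan nmnq zpjqk ajw mnw kagii sarz qeayy gapa irofn
Hunk 2: at line 6 remove [qeayy] add [pozge,gauw] -> 11 lines: eiyan nmnq zpjqk ajw mnw kagii sarz pozge gauw gapa irofn
Hunk 3: at line 3 remove [ajw,mnw,kagii] add [voly,xdifl] -> 10 lines: eiyan nmnq zpjqk voly xdifl sarz pozge gauw gapa irofn
Hunk 4: at line 4 remove [xdifl,sarz] add [dhi,wfzs] -> 10 lines: eiyan nmnq zpjqk voly dhi wfzs pozge gauw gapa irofn
Final line count: 10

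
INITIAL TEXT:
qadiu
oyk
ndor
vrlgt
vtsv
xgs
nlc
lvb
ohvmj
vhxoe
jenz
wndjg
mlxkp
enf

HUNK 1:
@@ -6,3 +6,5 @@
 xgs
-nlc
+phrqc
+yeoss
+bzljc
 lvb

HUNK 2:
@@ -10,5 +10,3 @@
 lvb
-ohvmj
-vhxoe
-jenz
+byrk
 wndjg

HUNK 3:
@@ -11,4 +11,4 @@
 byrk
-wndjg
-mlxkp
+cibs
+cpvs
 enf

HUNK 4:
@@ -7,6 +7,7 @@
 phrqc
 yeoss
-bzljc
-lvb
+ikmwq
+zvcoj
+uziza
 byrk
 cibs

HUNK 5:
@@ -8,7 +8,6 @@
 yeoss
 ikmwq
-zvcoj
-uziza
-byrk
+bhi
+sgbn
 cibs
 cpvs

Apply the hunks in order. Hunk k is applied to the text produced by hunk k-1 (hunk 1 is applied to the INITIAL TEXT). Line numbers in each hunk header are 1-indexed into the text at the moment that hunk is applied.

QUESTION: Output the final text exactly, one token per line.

Hunk 1: at line 6 remove [nlc] add [phrqc,yeoss,bzljc] -> 16 lines: qadiu oyk ndor vrlgt vtsv xgs phrqc yeoss bzljc lvb ohvmj vhxoe jenz wndjg mlxkp enf
Hunk 2: at line 10 remove [ohvmj,vhxoe,jenz] add [byrk] -> 14 lines: qadiu oyk ndor vrlgt vtsv xgs phrqc yeoss bzljc lvb byrk wndjg mlxkp enf
Hunk 3: at line 11 remove [wndjg,mlxkp] add [cibs,cpvs] -> 14 lines: qadiu oyk ndor vrlgt vtsv xgs phrqc yeoss bzljc lvb byrk cibs cpvs enf
Hunk 4: at line 7 remove [bzljc,lvb] add [ikmwq,zvcoj,uziza] -> 15 lines: qadiu oyk ndor vrlgt vtsv xgs phrqc yeoss ikmwq zvcoj uziza byrk cibs cpvs enf
Hunk 5: at line 8 remove [zvcoj,uziza,byrk] add [bhi,sgbn] -> 14 lines: qadiu oyk ndor vrlgt vtsv xgs phrqc yeoss ikmwq bhi sgbn cibs cpvs enf

Answer: qadiu
oyk
ndor
vrlgt
vtsv
xgs
phrqc
yeoss
ikmwq
bhi
sgbn
cibs
cpvs
enf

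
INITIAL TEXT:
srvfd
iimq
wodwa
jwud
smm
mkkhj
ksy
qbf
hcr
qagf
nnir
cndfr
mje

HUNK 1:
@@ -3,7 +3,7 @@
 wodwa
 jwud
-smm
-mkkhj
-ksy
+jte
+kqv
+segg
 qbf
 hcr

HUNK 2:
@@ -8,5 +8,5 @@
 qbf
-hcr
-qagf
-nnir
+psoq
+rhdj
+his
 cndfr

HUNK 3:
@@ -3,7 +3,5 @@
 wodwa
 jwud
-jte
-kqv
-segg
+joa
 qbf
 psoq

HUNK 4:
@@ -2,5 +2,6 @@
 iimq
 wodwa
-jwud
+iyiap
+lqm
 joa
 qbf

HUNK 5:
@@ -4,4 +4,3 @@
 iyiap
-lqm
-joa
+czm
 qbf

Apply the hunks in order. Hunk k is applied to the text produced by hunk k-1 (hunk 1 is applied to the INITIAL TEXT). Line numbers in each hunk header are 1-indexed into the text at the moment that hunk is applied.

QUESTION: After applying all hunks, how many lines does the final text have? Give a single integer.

Hunk 1: at line 3 remove [smm,mkkhj,ksy] add [jte,kqv,segg] -> 13 lines: srvfd iimq wodwa jwud jte kqv segg qbf hcr qagf nnir cndfr mje
Hunk 2: at line 8 remove [hcr,qagf,nnir] add [psoq,rhdj,his] -> 13 lines: srvfd iimq wodwa jwud jte kqv segg qbf psoq rhdj his cndfr mje
Hunk 3: at line 3 remove [jte,kqv,segg] add [joa] -> 11 lines: srvfd iimq wodwa jwud joa qbf psoq rhdj his cndfr mje
Hunk 4: at line 2 remove [jwud] add [iyiap,lqm] -> 12 lines: srvfd iimq wodwa iyiap lqm joa qbf psoq rhdj his cndfr mje
Hunk 5: at line 4 remove [lqm,joa] add [czm] -> 11 lines: srvfd iimq wodwa iyiap czm qbf psoq rhdj his cndfr mje
Final line count: 11

Answer: 11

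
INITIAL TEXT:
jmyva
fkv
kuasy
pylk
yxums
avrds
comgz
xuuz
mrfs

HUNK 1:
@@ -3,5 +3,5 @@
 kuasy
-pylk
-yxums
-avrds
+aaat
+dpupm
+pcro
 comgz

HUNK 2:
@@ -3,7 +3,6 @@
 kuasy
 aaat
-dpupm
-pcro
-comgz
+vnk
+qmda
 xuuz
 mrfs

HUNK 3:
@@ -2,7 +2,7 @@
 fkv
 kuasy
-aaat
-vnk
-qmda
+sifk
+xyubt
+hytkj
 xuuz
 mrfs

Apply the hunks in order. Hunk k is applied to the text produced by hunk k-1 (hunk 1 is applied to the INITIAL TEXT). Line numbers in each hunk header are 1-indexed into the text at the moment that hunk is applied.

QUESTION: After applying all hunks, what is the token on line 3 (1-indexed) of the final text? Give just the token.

Hunk 1: at line 3 remove [pylk,yxums,avrds] add [aaat,dpupm,pcro] -> 9 lines: jmyva fkv kuasy aaat dpupm pcro comgz xuuz mrfs
Hunk 2: at line 3 remove [dpupm,pcro,comgz] add [vnk,qmda] -> 8 lines: jmyva fkv kuasy aaat vnk qmda xuuz mrfs
Hunk 3: at line 2 remove [aaat,vnk,qmda] add [sifk,xyubt,hytkj] -> 8 lines: jmyva fkv kuasy sifk xyubt hytkj xuuz mrfs
Final line 3: kuasy

Answer: kuasy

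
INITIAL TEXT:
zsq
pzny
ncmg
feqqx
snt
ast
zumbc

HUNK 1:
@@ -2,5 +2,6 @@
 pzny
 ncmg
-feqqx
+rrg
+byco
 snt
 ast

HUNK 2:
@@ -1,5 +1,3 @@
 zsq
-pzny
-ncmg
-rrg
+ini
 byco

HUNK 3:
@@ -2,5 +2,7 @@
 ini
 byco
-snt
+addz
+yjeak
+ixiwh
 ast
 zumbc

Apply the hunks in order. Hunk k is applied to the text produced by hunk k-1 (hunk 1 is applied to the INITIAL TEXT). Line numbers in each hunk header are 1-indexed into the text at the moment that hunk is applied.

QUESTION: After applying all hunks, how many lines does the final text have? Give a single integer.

Answer: 8

Derivation:
Hunk 1: at line 2 remove [feqqx] add [rrg,byco] -> 8 lines: zsq pzny ncmg rrg byco snt ast zumbc
Hunk 2: at line 1 remove [pzny,ncmg,rrg] add [ini] -> 6 lines: zsq ini byco snt ast zumbc
Hunk 3: at line 2 remove [snt] add [addz,yjeak,ixiwh] -> 8 lines: zsq ini byco addz yjeak ixiwh ast zumbc
Final line count: 8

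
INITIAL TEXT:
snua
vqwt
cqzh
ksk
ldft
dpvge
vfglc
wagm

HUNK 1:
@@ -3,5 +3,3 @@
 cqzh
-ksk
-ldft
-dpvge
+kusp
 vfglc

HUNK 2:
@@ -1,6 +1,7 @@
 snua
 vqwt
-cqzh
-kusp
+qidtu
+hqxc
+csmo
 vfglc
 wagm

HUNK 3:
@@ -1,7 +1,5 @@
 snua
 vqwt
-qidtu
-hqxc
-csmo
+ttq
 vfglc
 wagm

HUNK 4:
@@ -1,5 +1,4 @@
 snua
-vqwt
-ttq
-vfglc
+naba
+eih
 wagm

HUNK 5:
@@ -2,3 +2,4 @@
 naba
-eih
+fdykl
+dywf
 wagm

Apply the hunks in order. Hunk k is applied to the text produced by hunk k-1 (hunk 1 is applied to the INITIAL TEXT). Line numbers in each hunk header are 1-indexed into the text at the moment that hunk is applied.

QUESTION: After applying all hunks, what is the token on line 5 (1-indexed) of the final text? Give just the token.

Answer: wagm

Derivation:
Hunk 1: at line 3 remove [ksk,ldft,dpvge] add [kusp] -> 6 lines: snua vqwt cqzh kusp vfglc wagm
Hunk 2: at line 1 remove [cqzh,kusp] add [qidtu,hqxc,csmo] -> 7 lines: snua vqwt qidtu hqxc csmo vfglc wagm
Hunk 3: at line 1 remove [qidtu,hqxc,csmo] add [ttq] -> 5 lines: snua vqwt ttq vfglc wagm
Hunk 4: at line 1 remove [vqwt,ttq,vfglc] add [naba,eih] -> 4 lines: snua naba eih wagm
Hunk 5: at line 2 remove [eih] add [fdykl,dywf] -> 5 lines: snua naba fdykl dywf wagm
Final line 5: wagm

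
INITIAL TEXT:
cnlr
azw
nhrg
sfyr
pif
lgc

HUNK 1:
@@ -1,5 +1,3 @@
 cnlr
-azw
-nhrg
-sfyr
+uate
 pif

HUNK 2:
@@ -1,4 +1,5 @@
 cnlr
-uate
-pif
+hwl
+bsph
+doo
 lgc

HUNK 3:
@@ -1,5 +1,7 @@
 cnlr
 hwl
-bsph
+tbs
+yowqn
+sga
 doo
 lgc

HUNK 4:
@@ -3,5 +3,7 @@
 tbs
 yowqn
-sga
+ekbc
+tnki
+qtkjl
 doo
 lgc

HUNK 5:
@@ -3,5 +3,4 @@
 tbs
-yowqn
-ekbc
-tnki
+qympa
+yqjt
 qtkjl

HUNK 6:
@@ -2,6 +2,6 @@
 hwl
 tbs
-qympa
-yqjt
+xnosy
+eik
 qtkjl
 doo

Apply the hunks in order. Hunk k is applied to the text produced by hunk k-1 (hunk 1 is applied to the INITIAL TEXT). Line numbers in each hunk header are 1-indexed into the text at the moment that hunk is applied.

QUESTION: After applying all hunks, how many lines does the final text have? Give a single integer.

Answer: 8

Derivation:
Hunk 1: at line 1 remove [azw,nhrg,sfyr] add [uate] -> 4 lines: cnlr uate pif lgc
Hunk 2: at line 1 remove [uate,pif] add [hwl,bsph,doo] -> 5 lines: cnlr hwl bsph doo lgc
Hunk 3: at line 1 remove [bsph] add [tbs,yowqn,sga] -> 7 lines: cnlr hwl tbs yowqn sga doo lgc
Hunk 4: at line 3 remove [sga] add [ekbc,tnki,qtkjl] -> 9 lines: cnlr hwl tbs yowqn ekbc tnki qtkjl doo lgc
Hunk 5: at line 3 remove [yowqn,ekbc,tnki] add [qympa,yqjt] -> 8 lines: cnlr hwl tbs qympa yqjt qtkjl doo lgc
Hunk 6: at line 2 remove [qympa,yqjt] add [xnosy,eik] -> 8 lines: cnlr hwl tbs xnosy eik qtkjl doo lgc
Final line count: 8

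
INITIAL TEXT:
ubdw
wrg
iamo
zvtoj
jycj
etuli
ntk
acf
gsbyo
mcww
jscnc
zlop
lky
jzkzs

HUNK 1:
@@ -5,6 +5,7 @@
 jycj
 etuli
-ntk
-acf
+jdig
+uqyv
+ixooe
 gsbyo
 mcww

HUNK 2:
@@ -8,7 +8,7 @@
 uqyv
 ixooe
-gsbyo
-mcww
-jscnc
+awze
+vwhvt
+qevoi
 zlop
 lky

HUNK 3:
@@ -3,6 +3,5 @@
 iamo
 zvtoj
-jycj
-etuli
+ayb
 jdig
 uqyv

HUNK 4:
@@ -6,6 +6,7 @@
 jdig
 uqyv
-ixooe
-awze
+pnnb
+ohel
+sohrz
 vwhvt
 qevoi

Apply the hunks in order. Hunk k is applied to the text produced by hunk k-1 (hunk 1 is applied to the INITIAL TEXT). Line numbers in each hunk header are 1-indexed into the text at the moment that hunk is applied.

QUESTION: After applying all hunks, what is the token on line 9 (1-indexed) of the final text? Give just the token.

Answer: ohel

Derivation:
Hunk 1: at line 5 remove [ntk,acf] add [jdig,uqyv,ixooe] -> 15 lines: ubdw wrg iamo zvtoj jycj etuli jdig uqyv ixooe gsbyo mcww jscnc zlop lky jzkzs
Hunk 2: at line 8 remove [gsbyo,mcww,jscnc] add [awze,vwhvt,qevoi] -> 15 lines: ubdw wrg iamo zvtoj jycj etuli jdig uqyv ixooe awze vwhvt qevoi zlop lky jzkzs
Hunk 3: at line 3 remove [jycj,etuli] add [ayb] -> 14 lines: ubdw wrg iamo zvtoj ayb jdig uqyv ixooe awze vwhvt qevoi zlop lky jzkzs
Hunk 4: at line 6 remove [ixooe,awze] add [pnnb,ohel,sohrz] -> 15 lines: ubdw wrg iamo zvtoj ayb jdig uqyv pnnb ohel sohrz vwhvt qevoi zlop lky jzkzs
Final line 9: ohel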